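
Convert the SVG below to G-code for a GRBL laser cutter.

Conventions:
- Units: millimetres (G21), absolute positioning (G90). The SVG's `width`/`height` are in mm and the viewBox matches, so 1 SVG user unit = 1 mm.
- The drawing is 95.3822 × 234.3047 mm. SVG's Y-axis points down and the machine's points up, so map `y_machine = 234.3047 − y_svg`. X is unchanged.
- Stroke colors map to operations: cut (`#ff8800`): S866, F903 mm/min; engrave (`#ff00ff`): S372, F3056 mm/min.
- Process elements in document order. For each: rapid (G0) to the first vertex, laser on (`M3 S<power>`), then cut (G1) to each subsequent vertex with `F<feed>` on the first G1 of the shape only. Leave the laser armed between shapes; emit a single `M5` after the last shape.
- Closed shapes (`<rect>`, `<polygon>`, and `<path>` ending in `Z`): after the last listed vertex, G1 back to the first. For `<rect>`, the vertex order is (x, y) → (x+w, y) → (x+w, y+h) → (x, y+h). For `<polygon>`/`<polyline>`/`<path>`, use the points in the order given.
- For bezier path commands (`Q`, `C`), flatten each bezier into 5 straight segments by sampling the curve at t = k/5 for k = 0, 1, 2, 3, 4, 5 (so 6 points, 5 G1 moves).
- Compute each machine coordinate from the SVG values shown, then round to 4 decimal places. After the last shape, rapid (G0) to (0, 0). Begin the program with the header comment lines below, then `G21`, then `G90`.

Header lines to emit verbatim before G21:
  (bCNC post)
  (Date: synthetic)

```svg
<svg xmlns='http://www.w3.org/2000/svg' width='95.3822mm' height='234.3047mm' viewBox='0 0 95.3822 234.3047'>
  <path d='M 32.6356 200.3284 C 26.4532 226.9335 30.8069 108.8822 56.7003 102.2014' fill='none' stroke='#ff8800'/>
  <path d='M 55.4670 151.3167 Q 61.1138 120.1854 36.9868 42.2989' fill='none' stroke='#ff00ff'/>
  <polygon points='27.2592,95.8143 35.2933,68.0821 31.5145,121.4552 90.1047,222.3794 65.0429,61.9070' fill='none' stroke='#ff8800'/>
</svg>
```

(bCNC post)
(Date: synthetic)
G21
G90
G0 X32.6356 Y33.9763
M3 S866
G1 X30.2785 Y33.3238 F903
G1 X30.9783 Y55.0995
G1 X35.2630 Y87.0142
G1 X43.6610 Y116.7786
G1 X56.7003 Y132.1033
G0 X55.4670 Y82.9880
M3 S372
G1 X56.5348 Y97.3107 F3056
G1 X55.2206 Y115.3739
G1 X51.5246 Y137.1774
G1 X45.4466 Y162.7214
G1 X36.9868 Y192.0058
G0 X27.2592 Y138.4904
M3 S866
G1 X35.2933 Y166.2226 F903
G1 X31.5145 Y112.8495
G1 X90.1047 Y11.9253
G1 X65.0429 Y172.3977
G1 X27.2592 Y138.4904
M5
G0 X0.0000 Y0.0000

1 u = 1 mm; y_m = 234.3047 − y.

[1] `<path>` cubic bezier, #ff8800→cut S866 F903: (32.6356,33.9763) → (30.2785,33.3238) → (30.9783,55.0995) → (35.2630,87.0142) → (43.6610,116.7786) → (56.7003,132.1033)

[2] `<path>` quadratic bezier, #ff00ff→engrave S372 F3056: (55.4670,82.9880) → (56.5348,97.3107) → (55.2206,115.3739) → (51.5246,137.1774) → (45.4466,162.7214) → (36.9868,192.0058)

[3] `<polygon>` closed polygon, #ff8800→cut S866 F903: (27.2592,138.4904) → (35.2933,166.2226) → (31.5145,112.8495) → (90.1047,11.9253) → (65.0429,172.3977) → (27.2592,138.4904) (closed)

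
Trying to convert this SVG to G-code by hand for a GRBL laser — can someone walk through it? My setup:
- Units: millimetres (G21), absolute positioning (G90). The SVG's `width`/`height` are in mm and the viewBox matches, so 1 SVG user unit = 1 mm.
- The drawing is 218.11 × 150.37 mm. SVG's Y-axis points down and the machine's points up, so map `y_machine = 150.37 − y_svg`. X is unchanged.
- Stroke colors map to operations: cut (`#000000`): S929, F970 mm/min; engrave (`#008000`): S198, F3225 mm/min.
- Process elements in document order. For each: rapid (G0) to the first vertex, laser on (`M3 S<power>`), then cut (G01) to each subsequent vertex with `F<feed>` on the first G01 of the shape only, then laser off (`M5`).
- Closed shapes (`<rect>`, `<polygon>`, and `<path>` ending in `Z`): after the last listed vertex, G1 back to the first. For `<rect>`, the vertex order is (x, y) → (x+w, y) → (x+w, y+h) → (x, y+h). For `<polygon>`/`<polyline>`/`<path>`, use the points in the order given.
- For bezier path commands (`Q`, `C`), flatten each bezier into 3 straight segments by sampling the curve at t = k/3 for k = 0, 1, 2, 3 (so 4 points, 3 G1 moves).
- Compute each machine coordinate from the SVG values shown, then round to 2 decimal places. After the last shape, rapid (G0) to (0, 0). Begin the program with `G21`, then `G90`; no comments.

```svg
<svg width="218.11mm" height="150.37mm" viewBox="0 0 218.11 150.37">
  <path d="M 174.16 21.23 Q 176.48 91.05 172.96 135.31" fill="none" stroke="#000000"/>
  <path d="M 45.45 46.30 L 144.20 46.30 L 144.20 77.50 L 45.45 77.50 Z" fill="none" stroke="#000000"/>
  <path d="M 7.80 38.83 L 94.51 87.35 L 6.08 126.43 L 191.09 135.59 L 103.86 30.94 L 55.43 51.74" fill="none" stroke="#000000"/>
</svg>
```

Since the viewBox matches the mm dimensions, user units are millimetres directly. The only transform is the Y-flip y_m = 150.37 − y_svg.

Shape 1 is a quadratic bezier drawn with `<path>`. Its stroke #000000 means cut at S929, F970. After flipping Y the toolpath is (174.16,129.14) → (175.06,85.43) → (174.66,47.41) → (172.96,15.06).

Shape 2 is a rectangle drawn with `<path>`. Its stroke #000000 means cut at S929, F970. After flipping Y the toolpath is (45.45,104.07) → (144.20,104.07) → (144.20,72.87) → (45.45,72.87) → (45.45,104.07), returning to the start.

Shape 3 is a open polyline drawn with `<path>`. Its stroke #000000 means cut at S929, F970. After flipping Y the toolpath is (7.80,111.54) → (94.51,63.02) → (6.08,23.94) → (191.09,14.78) → (103.86,119.43) → (55.43,98.63).

G21
G90
G0 X174.16 Y129.14
M3 S929
G01 X175.06 Y85.43 F970
G01 X174.66 Y47.41
G01 X172.96 Y15.06
M5
G0 X45.45 Y104.07
M3 S929
G01 X144.20 Y104.07 F970
G01 X144.20 Y72.87
G01 X45.45 Y72.87
G01 X45.45 Y104.07
M5
G0 X7.80 Y111.54
M3 S929
G01 X94.51 Y63.02 F970
G01 X6.08 Y23.94
G01 X191.09 Y14.78
G01 X103.86 Y119.43
G01 X55.43 Y98.63
M5
G0 X0.00 Y0.00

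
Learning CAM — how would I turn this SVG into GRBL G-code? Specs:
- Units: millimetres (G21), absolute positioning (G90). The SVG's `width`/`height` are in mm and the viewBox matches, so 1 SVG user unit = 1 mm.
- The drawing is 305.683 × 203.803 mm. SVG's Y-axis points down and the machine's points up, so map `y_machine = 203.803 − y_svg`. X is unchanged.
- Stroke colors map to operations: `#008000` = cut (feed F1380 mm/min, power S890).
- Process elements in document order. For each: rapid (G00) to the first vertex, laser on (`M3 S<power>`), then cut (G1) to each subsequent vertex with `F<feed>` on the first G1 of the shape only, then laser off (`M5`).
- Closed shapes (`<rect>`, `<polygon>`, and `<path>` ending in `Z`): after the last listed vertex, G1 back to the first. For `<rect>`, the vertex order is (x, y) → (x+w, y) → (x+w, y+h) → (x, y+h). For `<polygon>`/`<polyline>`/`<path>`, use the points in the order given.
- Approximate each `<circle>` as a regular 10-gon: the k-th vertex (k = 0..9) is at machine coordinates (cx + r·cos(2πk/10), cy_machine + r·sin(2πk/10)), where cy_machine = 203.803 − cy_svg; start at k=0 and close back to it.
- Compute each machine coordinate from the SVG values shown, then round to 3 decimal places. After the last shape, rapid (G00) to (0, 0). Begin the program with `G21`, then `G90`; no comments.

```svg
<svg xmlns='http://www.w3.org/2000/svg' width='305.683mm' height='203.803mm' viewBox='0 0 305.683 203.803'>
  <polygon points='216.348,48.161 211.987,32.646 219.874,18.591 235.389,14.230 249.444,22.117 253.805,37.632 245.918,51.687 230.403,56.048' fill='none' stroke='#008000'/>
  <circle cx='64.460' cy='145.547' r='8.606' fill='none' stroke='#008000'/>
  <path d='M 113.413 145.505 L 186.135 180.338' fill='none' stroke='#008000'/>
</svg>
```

viewBox `0 0 305.683 203.803` with mm width/height → 1 unit = 1 mm. Flip: y_m = 203.803 − y_svg.

**Shape 1** — `<polygon>` regular polygon, stroke `#008000` → cut (S890, F1380). Machine vertices: (216.348,155.642) → (211.987,171.157) → (219.874,185.212) → (235.389,189.573) → (249.444,181.686) → (253.805,166.171) → (245.918,152.116) → (230.403,147.755) → (216.348,155.642). Closed: final G1 returns to the first vertex.

**Shape 2** — `<circle>` circle, stroke `#008000` → cut (S890, F1380). Machine vertices: (73.066,58.256) → (71.422,63.314) → (67.119,66.441) → (61.801,66.441) → (57.498,63.314) → (55.854,58.256) → (57.498,53.198) → (61.801,50.071) → (67.119,50.071) → (71.422,53.198) → (73.066,58.256). Closed: final G1 returns to the first vertex.

**Shape 3** — `<path>` line segment, stroke `#008000` → cut (S890, F1380). Machine vertices: (113.413,58.298) → (186.135,23.465). Open path.

G21
G90
G00 X216.348 Y155.642
M3 S890
G1 X211.987 Y171.157 F1380
G1 X219.874 Y185.212
G1 X235.389 Y189.573
G1 X249.444 Y181.686
G1 X253.805 Y166.171
G1 X245.918 Y152.116
G1 X230.403 Y147.755
G1 X216.348 Y155.642
M5
G00 X73.066 Y58.256
M3 S890
G1 X71.422 Y63.314 F1380
G1 X67.119 Y66.441
G1 X61.801 Y66.441
G1 X57.498 Y63.314
G1 X55.854 Y58.256
G1 X57.498 Y53.198
G1 X61.801 Y50.071
G1 X67.119 Y50.071
G1 X71.422 Y53.198
G1 X73.066 Y58.256
M5
G00 X113.413 Y58.298
M3 S890
G1 X186.135 Y23.465 F1380
M5
G00 X0.000 Y0.000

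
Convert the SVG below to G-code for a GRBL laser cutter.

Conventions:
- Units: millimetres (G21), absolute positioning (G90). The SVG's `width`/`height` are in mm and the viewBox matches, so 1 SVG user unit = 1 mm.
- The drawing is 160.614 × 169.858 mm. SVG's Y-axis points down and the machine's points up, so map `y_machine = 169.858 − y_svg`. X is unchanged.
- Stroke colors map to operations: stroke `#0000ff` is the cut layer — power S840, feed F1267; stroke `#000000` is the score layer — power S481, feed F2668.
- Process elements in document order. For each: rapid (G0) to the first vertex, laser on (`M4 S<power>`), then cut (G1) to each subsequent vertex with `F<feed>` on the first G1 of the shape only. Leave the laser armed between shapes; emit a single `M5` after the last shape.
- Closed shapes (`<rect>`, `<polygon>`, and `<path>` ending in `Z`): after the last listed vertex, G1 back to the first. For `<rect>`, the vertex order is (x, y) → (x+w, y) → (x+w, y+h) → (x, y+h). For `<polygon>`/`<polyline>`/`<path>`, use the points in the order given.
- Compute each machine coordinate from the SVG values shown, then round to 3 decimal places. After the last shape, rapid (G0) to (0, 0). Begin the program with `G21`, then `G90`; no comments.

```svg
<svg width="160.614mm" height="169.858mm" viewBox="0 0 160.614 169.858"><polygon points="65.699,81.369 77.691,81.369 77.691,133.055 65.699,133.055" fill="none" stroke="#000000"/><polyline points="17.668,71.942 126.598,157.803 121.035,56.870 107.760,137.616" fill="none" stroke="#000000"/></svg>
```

G21
G90
G0 X65.699 Y88.489
M4 S481
G1 X77.691 Y88.489 F2668
G1 X77.691 Y36.803
G1 X65.699 Y36.803
G1 X65.699 Y88.489
G0 X17.668 Y97.916
M4 S481
G1 X126.598 Y12.055 F2668
G1 X121.035 Y112.988
G1 X107.760 Y32.242
M5
G0 X0.000 Y0.000

1 u = 1 mm; y_m = 169.858 − y.

[1] `<polygon>` rectangle, #000000→score S481 F2668: (65.699,88.489) → (77.691,88.489) → (77.691,36.803) → (65.699,36.803) → (65.699,88.489) (closed)

[2] `<polyline>` open polyline, #000000→score S481 F2668: (17.668,97.916) → (126.598,12.055) → (121.035,112.988) → (107.760,32.242)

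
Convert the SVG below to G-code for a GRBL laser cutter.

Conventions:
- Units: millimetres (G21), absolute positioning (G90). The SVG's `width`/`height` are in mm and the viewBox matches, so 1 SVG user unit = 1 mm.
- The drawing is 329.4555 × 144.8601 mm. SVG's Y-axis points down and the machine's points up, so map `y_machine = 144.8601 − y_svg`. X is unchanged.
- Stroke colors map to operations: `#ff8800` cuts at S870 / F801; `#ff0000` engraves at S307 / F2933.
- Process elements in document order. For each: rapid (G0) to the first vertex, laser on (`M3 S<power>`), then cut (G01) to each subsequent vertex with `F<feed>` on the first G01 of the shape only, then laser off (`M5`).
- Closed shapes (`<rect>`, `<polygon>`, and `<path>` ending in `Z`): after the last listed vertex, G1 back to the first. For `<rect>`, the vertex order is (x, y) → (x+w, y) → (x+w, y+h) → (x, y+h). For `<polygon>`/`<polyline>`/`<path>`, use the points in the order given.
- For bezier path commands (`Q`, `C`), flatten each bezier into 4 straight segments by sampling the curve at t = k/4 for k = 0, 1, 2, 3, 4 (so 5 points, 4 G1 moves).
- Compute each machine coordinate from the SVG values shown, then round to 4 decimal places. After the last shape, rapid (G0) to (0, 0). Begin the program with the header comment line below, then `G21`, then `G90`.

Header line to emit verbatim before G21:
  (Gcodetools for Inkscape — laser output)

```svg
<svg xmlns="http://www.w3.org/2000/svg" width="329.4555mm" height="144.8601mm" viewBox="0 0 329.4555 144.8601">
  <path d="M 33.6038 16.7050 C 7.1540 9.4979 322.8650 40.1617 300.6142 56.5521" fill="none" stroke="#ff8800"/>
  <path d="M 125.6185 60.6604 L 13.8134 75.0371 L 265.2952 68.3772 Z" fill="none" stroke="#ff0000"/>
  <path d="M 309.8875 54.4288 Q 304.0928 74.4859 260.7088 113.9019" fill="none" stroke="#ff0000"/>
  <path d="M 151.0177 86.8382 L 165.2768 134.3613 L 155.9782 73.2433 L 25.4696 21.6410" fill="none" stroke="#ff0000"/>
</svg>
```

(Gcodetools for Inkscape — laser output)
G21
G90
G0 X33.6038 Y128.1551
M3 S870
G01 X67.2947 Y127.2744 F801
G01 X165.5344 Y117.0806
G01 X264.5614 Y102.4623
G01 X300.6142 Y88.3080
M5
G0 X125.6185 Y84.1997
M3 S307
G01 X13.8134 Y69.8230 F2933
G01 X265.2952 Y76.4829
G01 X125.6185 Y84.1997
M5
G0 X309.8875 Y90.4313
M3 S307
G01 X304.6408 Y79.1928 F2933
G01 X294.6955 Y65.5345
G01 X280.0515 Y49.4563
G01 X260.7088 Y30.9582
M5
G0 X151.0177 Y58.0219
M3 S307
G01 X165.2768 Y10.4988 F2933
G01 X155.9782 Y71.6168
G01 X25.4696 Y123.2191
M5
G0 X0.0000 Y0.0000

1 u = 1 mm; y_m = 144.8601 − y.

[1] `<path>` cubic bezier, #ff8800→cut S870 F801: (33.6038,128.1551) → (67.2947,127.2744) → (165.5344,117.0806) → (264.5614,102.4623) → (300.6142,88.3080)

[2] `<path>` closed polygon, #ff0000→engrave S307 F2933: (125.6185,84.1997) → (13.8134,69.8230) → (265.2952,76.4829) → (125.6185,84.1997) (closed)

[3] `<path>` quadratic bezier, #ff0000→engrave S307 F2933: (309.8875,90.4313) → (304.6408,79.1928) → (294.6955,65.5345) → (280.0515,49.4563) → (260.7088,30.9582)

[4] `<path>` open polyline, #ff0000→engrave S307 F2933: (151.0177,58.0219) → (165.2768,10.4988) → (155.9782,71.6168) → (25.4696,123.2191)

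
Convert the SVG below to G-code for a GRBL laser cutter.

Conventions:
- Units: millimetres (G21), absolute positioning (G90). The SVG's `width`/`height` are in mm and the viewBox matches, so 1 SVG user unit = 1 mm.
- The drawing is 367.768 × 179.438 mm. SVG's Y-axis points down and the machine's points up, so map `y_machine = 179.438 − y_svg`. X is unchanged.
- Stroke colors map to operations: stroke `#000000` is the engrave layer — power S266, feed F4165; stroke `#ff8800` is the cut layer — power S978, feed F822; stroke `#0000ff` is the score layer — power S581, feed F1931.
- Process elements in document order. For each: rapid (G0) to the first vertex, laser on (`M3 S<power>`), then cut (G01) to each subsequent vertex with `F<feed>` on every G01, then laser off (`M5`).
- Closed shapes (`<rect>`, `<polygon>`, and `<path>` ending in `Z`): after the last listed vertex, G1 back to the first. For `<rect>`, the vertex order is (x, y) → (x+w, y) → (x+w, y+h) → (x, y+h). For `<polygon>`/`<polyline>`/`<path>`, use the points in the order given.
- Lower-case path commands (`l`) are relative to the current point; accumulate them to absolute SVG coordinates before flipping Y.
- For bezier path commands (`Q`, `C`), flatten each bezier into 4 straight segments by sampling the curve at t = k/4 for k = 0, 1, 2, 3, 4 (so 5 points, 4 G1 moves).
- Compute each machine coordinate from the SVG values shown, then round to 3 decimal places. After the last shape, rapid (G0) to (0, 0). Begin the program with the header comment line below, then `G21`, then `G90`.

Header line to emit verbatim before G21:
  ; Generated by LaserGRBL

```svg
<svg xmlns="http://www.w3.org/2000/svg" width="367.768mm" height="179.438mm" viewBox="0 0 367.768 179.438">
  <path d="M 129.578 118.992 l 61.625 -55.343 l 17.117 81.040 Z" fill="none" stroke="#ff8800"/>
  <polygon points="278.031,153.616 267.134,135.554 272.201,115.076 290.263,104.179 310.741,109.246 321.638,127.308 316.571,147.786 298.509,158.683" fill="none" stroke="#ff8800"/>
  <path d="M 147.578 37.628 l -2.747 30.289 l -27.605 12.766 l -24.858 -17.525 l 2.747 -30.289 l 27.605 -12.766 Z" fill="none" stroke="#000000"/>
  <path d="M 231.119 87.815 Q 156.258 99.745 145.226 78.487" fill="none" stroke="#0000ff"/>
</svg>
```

viewBox `0 0 367.768 179.438` with mm width/height → 1 unit = 1 mm. Flip: y_m = 179.438 − y_svg.

**Shape 1** — `<path>` regular polygon, stroke `#ff8800` → cut (S978, F822). Machine vertices: (129.578,60.446) → (191.203,115.789) → (208.320,34.749) → (129.578,60.446). Closed: final G1 returns to the first vertex.

**Shape 2** — `<polygon>` regular polygon, stroke `#ff8800` → cut (S978, F822). Machine vertices: (278.031,25.822) → (267.134,43.884) → (272.201,64.362) → (290.263,75.259) → (310.741,70.192) → (321.638,52.130) → (316.571,31.652) → (298.509,20.755) → (278.031,25.822). Closed: final G1 returns to the first vertex.

**Shape 3** — `<path>` regular polygon, stroke `#000000` → engrave (S266, F4165). Machine vertices: (147.578,141.810) → (144.831,111.521) → (117.226,98.755) → (92.368,116.280) → (95.115,146.569) → (122.720,159.335) → (147.578,141.810). Closed: final G1 returns to the first vertex.

**Shape 4** — `<path>` quadratic bezier, stroke `#0000ff` → score (S581, F1931). Control points (SVG): P0=(231.119,87.815), P1=(156.258,99.745), P2=(145.226,78.487); sampled at t=k/4. Machine vertices: (231.119,91.623) → (197.678,87.732) → (172.215,87.990) → (154.731,92.396) → (145.226,100.951). Open path.

; Generated by LaserGRBL
G21
G90
G0 X129.578 Y60.446
M3 S978
G01 X191.203 Y115.789 F822
G01 X208.320 Y34.749 F822
G01 X129.578 Y60.446 F822
M5
G0 X278.031 Y25.822
M3 S978
G01 X267.134 Y43.884 F822
G01 X272.201 Y64.362 F822
G01 X290.263 Y75.259 F822
G01 X310.741 Y70.192 F822
G01 X321.638 Y52.130 F822
G01 X316.571 Y31.652 F822
G01 X298.509 Y20.755 F822
G01 X278.031 Y25.822 F822
M5
G0 X147.578 Y141.810
M3 S266
G01 X144.831 Y111.521 F4165
G01 X117.226 Y98.755 F4165
G01 X92.368 Y116.280 F4165
G01 X95.115 Y146.569 F4165
G01 X122.720 Y159.335 F4165
G01 X147.578 Y141.810 F4165
M5
G0 X231.119 Y91.623
M3 S581
G01 X197.678 Y87.732 F1931
G01 X172.215 Y87.990 F1931
G01 X154.731 Y92.396 F1931
G01 X145.226 Y100.951 F1931
M5
G0 X0.000 Y0.000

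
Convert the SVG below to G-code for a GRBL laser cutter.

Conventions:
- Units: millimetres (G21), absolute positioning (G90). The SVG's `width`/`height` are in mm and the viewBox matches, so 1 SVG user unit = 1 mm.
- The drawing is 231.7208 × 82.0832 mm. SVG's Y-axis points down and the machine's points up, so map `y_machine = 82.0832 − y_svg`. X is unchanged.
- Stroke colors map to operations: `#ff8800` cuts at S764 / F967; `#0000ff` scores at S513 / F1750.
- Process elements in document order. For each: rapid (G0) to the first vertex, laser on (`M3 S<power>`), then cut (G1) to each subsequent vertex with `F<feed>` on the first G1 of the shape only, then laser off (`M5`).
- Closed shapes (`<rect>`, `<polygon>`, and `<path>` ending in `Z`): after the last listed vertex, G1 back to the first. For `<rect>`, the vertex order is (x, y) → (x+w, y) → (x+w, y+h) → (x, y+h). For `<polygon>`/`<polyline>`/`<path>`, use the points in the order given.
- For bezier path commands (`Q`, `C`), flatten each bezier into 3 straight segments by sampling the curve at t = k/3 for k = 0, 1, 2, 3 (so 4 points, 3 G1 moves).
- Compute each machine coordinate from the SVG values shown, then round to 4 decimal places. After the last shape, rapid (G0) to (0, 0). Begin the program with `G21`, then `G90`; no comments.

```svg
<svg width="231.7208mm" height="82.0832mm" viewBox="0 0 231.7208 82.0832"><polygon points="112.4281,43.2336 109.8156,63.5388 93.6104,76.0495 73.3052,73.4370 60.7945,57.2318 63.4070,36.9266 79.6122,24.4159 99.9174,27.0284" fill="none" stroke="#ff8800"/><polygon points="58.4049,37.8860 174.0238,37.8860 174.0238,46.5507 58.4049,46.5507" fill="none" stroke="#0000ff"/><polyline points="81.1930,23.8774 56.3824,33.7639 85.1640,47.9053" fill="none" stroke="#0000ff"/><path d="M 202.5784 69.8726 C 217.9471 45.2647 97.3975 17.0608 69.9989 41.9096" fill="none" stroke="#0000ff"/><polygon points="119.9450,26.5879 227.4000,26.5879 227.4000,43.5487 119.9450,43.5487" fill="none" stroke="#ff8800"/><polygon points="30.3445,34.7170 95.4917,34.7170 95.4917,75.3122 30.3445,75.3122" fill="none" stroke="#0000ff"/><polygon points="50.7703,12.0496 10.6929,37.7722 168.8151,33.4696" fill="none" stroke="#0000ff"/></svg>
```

Since the viewBox matches the mm dimensions, user units are millimetres directly. The only transform is the Y-flip y_m = 82.0832 − y_svg.

Shape 1 is a regular polygon drawn with `<polygon>`. Its stroke #ff8800 means cut at S764, F967. After flipping Y the toolpath is (112.4281,38.8496) → (109.8156,18.5444) → (93.6104,6.0337) → (73.3052,8.6462) → (60.7945,24.8514) → (63.4070,45.1566) → (79.6122,57.6673) → (99.9174,55.0548) → (112.4281,38.8496), returning to the start.

Shape 2 is a rectangle drawn with `<polygon>`. Its stroke #0000ff means score at S513, F1750. After flipping Y the toolpath is (58.4049,44.1972) → (174.0238,44.1972) → (174.0238,35.5325) → (58.4049,35.5325) → (58.4049,44.1972), returning to the start.

Shape 3 is a open polyline drawn with `<polyline>`. Its stroke #0000ff means score at S513, F1750. After flipping Y the toolpath is (81.1930,58.2058) → (56.3824,48.3193) → (85.1640,34.1779).

Shape 4 is a cubic bezier drawn with `<path>`. Its stroke #0000ff means score at S513, F1750. After flipping Y the toolpath is (202.5784,12.2106) → (181.1250,35.9191) → (119.9638,49.4363) → (69.9989,40.1736).

Shape 5 is a rectangle drawn with `<polygon>`. Its stroke #ff8800 means cut at S764, F967. After flipping Y the toolpath is (119.9450,55.4953) → (227.4000,55.4953) → (227.4000,38.5345) → (119.9450,38.5345) → (119.9450,55.4953), returning to the start.

Shape 6 is a rectangle drawn with `<polygon>`. Its stroke #0000ff means score at S513, F1750. After flipping Y the toolpath is (30.3445,47.3662) → (95.4917,47.3662) → (95.4917,6.7710) → (30.3445,6.7710) → (30.3445,47.3662), returning to the start.

Shape 7 is a closed polygon drawn with `<polygon>`. Its stroke #0000ff means score at S513, F1750. After flipping Y the toolpath is (50.7703,70.0336) → (10.6929,44.3110) → (168.8151,48.6136) → (50.7703,70.0336), returning to the start.

G21
G90
G0 X112.4281 Y38.8496
M3 S764
G1 X109.8156 Y18.5444 F967
G1 X93.6104 Y6.0337
G1 X73.3052 Y8.6462
G1 X60.7945 Y24.8514
G1 X63.4070 Y45.1566
G1 X79.6122 Y57.6673
G1 X99.9174 Y55.0548
G1 X112.4281 Y38.8496
M5
G0 X58.4049 Y44.1972
M3 S513
G1 X174.0238 Y44.1972 F1750
G1 X174.0238 Y35.5325
G1 X58.4049 Y35.5325
G1 X58.4049 Y44.1972
M5
G0 X81.1930 Y58.2058
M3 S513
G1 X56.3824 Y48.3193 F1750
G1 X85.1640 Y34.1779
M5
G0 X202.5784 Y12.2106
M3 S513
G1 X181.1250 Y35.9191 F1750
G1 X119.9638 Y49.4363
G1 X69.9989 Y40.1736
M5
G0 X119.9450 Y55.4953
M3 S764
G1 X227.4000 Y55.4953 F967
G1 X227.4000 Y38.5345
G1 X119.9450 Y38.5345
G1 X119.9450 Y55.4953
M5
G0 X30.3445 Y47.3662
M3 S513
G1 X95.4917 Y47.3662 F1750
G1 X95.4917 Y6.7710
G1 X30.3445 Y6.7710
G1 X30.3445 Y47.3662
M5
G0 X50.7703 Y70.0336
M3 S513
G1 X10.6929 Y44.3110 F1750
G1 X168.8151 Y48.6136
G1 X50.7703 Y70.0336
M5
G0 X0.0000 Y0.0000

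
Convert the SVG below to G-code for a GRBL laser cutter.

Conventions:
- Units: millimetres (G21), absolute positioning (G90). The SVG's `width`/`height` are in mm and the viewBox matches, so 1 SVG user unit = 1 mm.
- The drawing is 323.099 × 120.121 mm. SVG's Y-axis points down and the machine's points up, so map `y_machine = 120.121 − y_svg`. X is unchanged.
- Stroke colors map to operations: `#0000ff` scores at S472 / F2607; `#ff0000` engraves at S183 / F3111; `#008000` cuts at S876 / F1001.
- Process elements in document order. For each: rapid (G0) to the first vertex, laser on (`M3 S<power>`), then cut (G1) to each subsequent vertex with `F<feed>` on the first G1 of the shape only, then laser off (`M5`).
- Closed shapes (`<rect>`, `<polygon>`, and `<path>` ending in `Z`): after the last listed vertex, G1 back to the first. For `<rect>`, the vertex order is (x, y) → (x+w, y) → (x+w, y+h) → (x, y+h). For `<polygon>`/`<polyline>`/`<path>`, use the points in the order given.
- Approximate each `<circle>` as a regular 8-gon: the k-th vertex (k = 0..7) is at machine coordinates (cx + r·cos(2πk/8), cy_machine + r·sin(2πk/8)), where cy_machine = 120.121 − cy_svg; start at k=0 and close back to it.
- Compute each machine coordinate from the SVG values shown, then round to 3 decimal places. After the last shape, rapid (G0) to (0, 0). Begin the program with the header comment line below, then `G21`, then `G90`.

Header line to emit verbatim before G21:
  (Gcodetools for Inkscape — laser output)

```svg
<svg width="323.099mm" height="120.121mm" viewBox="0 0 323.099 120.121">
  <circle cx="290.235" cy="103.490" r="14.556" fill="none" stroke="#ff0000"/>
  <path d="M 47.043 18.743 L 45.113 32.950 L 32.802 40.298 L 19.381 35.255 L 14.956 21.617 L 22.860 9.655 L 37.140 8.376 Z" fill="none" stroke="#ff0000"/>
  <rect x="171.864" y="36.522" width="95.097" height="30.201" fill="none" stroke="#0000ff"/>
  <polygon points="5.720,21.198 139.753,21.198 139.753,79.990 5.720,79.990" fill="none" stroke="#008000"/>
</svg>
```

viewBox `0 0 323.099 120.121` with mm width/height → 1 unit = 1 mm. Flip: y_m = 120.121 − y_svg.

**Shape 1** — `<circle>` circle, stroke `#ff0000` → engrave (S183, F3111). Machine vertices: (304.791,16.631) → (300.528,26.924) → (290.235,31.187) → (279.942,26.924) → (275.679,16.631) → (279.942,6.338) → (290.235,2.075) → (300.528,6.338) → (304.791,16.631). Closed: final G1 returns to the first vertex.

**Shape 2** — `<path>` regular polygon, stroke `#ff0000` → engrave (S183, F3111). Machine vertices: (47.043,101.378) → (45.113,87.171) → (32.802,79.823) → (19.381,84.866) → (14.956,98.504) → (22.860,110.466) → (37.140,111.745) → (47.043,101.378). Closed: final G1 returns to the first vertex.

**Shape 3** — `<rect>` rectangle, stroke `#0000ff` → score (S472, F2607). Machine vertices: (171.864,83.599) → (266.961,83.599) → (266.961,53.398) → (171.864,53.398) → (171.864,83.599). Closed: final G1 returns to the first vertex.

**Shape 4** — `<polygon>` rectangle, stroke `#008000` → cut (S876, F1001). Machine vertices: (5.720,98.923) → (139.753,98.923) → (139.753,40.131) → (5.720,40.131) → (5.720,98.923). Closed: final G1 returns to the first vertex.

(Gcodetools for Inkscape — laser output)
G21
G90
G0 X304.791 Y16.631
M3 S183
G1 X300.528 Y26.924 F3111
G1 X290.235 Y31.187
G1 X279.942 Y26.924
G1 X275.679 Y16.631
G1 X279.942 Y6.338
G1 X290.235 Y2.075
G1 X300.528 Y6.338
G1 X304.791 Y16.631
M5
G0 X47.043 Y101.378
M3 S183
G1 X45.113 Y87.171 F3111
G1 X32.802 Y79.823
G1 X19.381 Y84.866
G1 X14.956 Y98.504
G1 X22.860 Y110.466
G1 X37.140 Y111.745
G1 X47.043 Y101.378
M5
G0 X171.864 Y83.599
M3 S472
G1 X266.961 Y83.599 F2607
G1 X266.961 Y53.398
G1 X171.864 Y53.398
G1 X171.864 Y83.599
M5
G0 X5.720 Y98.923
M3 S876
G1 X139.753 Y98.923 F1001
G1 X139.753 Y40.131
G1 X5.720 Y40.131
G1 X5.720 Y98.923
M5
G0 X0.000 Y0.000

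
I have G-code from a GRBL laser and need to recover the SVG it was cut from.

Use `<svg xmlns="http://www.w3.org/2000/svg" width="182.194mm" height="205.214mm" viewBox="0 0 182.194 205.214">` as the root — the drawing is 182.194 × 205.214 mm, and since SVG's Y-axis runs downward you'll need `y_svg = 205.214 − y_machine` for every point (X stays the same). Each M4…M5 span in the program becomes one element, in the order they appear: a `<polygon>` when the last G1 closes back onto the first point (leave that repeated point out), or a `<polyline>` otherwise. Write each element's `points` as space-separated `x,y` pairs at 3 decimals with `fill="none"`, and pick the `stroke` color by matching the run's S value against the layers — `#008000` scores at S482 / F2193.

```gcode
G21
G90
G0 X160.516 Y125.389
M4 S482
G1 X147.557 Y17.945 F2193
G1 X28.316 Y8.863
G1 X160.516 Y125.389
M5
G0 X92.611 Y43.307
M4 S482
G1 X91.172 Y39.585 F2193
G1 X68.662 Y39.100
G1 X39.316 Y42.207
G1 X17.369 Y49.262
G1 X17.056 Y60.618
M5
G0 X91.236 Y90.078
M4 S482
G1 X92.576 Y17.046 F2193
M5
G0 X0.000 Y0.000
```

y_svg = 205.214 − y_m. Every run uses S482, so all elements get stroke `#008000` (score).

[1] closed run; points: 160.516,79.825 147.557,187.269 28.316,196.351

[2] open run; points: 92.611,161.907 91.172,165.629 68.662,166.114 39.316,163.007 17.369,155.952 17.056,144.596

[3] open run; points: 91.236,115.136 92.576,188.168

<svg xmlns="http://www.w3.org/2000/svg" width="182.194mm" height="205.214mm" viewBox="0 0 182.194 205.214">
  <polygon points="160.516,79.825 147.557,187.269 28.316,196.351" fill="none" stroke="#008000"/>
  <polyline points="92.611,161.907 91.172,165.629 68.662,166.114 39.316,163.007 17.369,155.952 17.056,144.596" fill="none" stroke="#008000"/>
  <polyline points="91.236,115.136 92.576,188.168" fill="none" stroke="#008000"/>
</svg>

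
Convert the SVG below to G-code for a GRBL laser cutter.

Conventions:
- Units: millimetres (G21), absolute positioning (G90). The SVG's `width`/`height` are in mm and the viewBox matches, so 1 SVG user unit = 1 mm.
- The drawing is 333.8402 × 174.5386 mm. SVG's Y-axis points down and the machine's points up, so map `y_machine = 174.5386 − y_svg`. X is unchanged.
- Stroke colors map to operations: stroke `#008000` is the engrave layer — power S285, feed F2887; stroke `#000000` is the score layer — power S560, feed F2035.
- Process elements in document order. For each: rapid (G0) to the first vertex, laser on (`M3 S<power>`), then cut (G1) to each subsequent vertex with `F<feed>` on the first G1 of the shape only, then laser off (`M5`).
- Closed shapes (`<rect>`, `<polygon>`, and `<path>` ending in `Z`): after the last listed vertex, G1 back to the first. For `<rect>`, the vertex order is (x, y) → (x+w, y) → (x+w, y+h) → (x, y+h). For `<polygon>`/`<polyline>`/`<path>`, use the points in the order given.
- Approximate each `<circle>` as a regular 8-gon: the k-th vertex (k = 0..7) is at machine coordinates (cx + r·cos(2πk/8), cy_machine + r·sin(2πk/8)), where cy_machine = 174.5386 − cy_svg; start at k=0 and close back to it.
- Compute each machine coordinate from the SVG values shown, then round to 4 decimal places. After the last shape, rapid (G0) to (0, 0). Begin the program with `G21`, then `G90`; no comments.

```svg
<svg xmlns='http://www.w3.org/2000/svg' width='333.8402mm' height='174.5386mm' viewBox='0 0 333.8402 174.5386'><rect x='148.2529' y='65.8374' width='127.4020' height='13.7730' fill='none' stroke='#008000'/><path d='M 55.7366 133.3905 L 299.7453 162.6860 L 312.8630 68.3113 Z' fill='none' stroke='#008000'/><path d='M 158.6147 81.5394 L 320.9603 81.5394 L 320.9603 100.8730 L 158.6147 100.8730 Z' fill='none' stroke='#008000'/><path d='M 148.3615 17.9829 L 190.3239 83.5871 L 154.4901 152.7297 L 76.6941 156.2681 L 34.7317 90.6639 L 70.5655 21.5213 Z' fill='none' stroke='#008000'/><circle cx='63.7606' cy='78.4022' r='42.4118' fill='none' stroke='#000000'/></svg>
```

G21
G90
G0 X148.2529 Y108.7012
M3 S285
G1 X275.6549 Y108.7012 F2887
G1 X275.6549 Y94.9282
G1 X148.2529 Y94.9282
G1 X148.2529 Y108.7012
M5
G0 X55.7366 Y41.1481
M3 S285
G1 X299.7453 Y11.8526 F2887
G1 X312.8630 Y106.2273
G1 X55.7366 Y41.1481
M5
G0 X158.6147 Y92.9992
M3 S285
G1 X320.9603 Y92.9992 F2887
G1 X320.9603 Y73.6656
G1 X158.6147 Y73.6656
G1 X158.6147 Y92.9992
M5
G0 X148.3615 Y156.5557
M3 S285
G1 X190.3239 Y90.9515 F2887
G1 X154.4901 Y21.8089
G1 X76.6941 Y18.2705
G1 X34.7317 Y83.8747
G1 X70.5655 Y153.0173
G1 X148.3615 Y156.5557
M5
G0 X106.1724 Y96.1364
M3 S560
G1 X93.7503 Y126.1261 F2035
G1 X63.7606 Y138.5482
G1 X33.7709 Y126.1261
G1 X21.3488 Y96.1364
G1 X33.7709 Y66.1467
G1 X63.7606 Y53.7246
G1 X93.7503 Y66.1467
G1 X106.1724 Y96.1364
M5
G0 X0.0000 Y0.0000

viewBox `0 0 333.8402 174.5386` with mm width/height → 1 unit = 1 mm. Flip: y_m = 174.5386 − y_svg.

**Shape 1** — `<rect>` rectangle, stroke `#008000` → engrave (S285, F2887). Machine vertices: (148.2529,108.7012) → (275.6549,108.7012) → (275.6549,94.9282) → (148.2529,94.9282) → (148.2529,108.7012). Closed: final G1 returns to the first vertex.

**Shape 2** — `<path>` closed polygon, stroke `#008000` → engrave (S285, F2887). Machine vertices: (55.7366,41.1481) → (299.7453,11.8526) → (312.8630,106.2273) → (55.7366,41.1481). Closed: final G1 returns to the first vertex.

**Shape 3** — `<path>` rectangle, stroke `#008000` → engrave (S285, F2887). Machine vertices: (158.6147,92.9992) → (320.9603,92.9992) → (320.9603,73.6656) → (158.6147,73.6656) → (158.6147,92.9992). Closed: final G1 returns to the first vertex.

**Shape 4** — `<path>` regular polygon, stroke `#008000` → engrave (S285, F2887). Machine vertices: (148.3615,156.5557) → (190.3239,90.9515) → (154.4901,21.8089) → (76.6941,18.2705) → (34.7317,83.8747) → (70.5655,153.0173) → (148.3615,156.5557). Closed: final G1 returns to the first vertex.

**Shape 5** — `<circle>` circle, stroke `#000000` → score (S560, F2035). Machine vertices: (106.1724,96.1364) → (93.7503,126.1261) → (63.7606,138.5482) → (33.7709,126.1261) → (21.3488,96.1364) → (33.7709,66.1467) → (63.7606,53.7246) → (93.7503,66.1467) → (106.1724,96.1364). Closed: final G1 returns to the first vertex.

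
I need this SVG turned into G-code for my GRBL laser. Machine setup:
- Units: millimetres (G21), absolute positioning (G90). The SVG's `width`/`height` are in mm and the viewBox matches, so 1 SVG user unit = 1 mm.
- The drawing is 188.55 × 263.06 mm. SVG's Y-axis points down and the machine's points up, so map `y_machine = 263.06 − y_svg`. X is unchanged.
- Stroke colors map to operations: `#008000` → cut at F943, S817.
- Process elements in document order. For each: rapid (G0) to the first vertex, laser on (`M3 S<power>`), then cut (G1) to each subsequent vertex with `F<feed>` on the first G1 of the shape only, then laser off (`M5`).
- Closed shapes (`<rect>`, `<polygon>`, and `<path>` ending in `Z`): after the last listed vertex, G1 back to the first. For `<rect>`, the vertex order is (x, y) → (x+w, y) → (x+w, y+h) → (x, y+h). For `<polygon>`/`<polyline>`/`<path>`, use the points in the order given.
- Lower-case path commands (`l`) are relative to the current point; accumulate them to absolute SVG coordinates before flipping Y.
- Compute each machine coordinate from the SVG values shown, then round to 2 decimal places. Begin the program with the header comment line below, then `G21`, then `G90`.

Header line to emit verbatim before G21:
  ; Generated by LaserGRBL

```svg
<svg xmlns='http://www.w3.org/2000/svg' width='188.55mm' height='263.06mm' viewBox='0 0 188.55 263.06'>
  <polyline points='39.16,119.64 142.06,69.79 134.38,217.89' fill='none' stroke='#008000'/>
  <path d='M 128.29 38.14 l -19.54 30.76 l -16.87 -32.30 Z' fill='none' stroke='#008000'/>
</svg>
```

Since the viewBox matches the mm dimensions, user units are millimetres directly. The only transform is the Y-flip y_m = 263.06 − y_svg.

Shape 1 is a open polyline drawn with `<polyline>`. Its stroke #008000 means cut at S817, F943. After flipping Y the toolpath is (39.16,143.42) → (142.06,193.27) → (134.38,45.17).

Shape 2 is a regular polygon drawn with `<path>`. Its stroke #008000 means cut at S817, F943. After flipping Y the toolpath is (128.29,224.92) → (108.75,194.16) → (91.88,226.46) → (128.29,224.92), returning to the start.

; Generated by LaserGRBL
G21
G90
G0 X39.16 Y143.42
M3 S817
G1 X142.06 Y193.27 F943
G1 X134.38 Y45.17
M5
G0 X128.29 Y224.92
M3 S817
G1 X108.75 Y194.16 F943
G1 X91.88 Y226.46
G1 X128.29 Y224.92
M5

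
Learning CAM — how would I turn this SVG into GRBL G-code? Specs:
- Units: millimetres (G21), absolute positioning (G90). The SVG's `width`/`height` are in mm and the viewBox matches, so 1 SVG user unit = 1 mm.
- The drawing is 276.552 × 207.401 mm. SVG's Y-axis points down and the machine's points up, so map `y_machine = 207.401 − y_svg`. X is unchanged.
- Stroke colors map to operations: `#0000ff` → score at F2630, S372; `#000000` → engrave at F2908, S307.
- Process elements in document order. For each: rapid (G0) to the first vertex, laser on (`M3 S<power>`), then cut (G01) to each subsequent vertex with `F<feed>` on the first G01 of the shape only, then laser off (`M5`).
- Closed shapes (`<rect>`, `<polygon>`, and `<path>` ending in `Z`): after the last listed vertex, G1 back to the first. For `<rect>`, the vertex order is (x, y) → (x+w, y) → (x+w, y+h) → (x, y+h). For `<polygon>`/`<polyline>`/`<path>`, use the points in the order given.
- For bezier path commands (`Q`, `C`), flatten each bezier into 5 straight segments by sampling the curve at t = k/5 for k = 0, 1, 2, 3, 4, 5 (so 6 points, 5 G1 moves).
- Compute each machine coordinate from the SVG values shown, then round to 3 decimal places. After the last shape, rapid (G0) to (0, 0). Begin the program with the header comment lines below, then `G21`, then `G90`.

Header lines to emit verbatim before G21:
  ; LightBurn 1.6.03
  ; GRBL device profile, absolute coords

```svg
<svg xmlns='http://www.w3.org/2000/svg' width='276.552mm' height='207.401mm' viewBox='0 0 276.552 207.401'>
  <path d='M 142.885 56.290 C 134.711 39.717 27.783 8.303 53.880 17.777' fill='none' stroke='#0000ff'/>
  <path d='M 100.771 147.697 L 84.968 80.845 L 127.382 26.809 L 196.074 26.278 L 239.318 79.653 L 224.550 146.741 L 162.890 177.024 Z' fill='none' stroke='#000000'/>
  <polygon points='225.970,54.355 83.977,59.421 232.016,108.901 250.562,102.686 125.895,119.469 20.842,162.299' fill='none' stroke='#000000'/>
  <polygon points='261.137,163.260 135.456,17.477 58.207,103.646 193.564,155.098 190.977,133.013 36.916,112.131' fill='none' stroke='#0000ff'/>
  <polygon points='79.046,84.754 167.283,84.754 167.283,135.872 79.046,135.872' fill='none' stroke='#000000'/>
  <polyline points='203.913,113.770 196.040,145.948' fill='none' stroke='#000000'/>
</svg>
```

; LightBurn 1.6.03
; GRBL device profile, absolute coords
G21
G90
G0 X142.885 Y151.111
M3 S372
G01 X127.984 Y162.390 F2630
G01 X100.508 Y174.556
G01 X71.582 Y184.933
G01 X52.331 Y190.848
G01 X53.880 Y189.624
M5
G0 X100.771 Y59.704
M3 S307
G01 X84.968 Y126.556 F2908
G01 X127.382 Y180.592
G01 X196.074 Y181.123
G01 X239.318 Y127.748
G01 X224.550 Y60.660
G01 X162.890 Y30.377
G01 X100.771 Y59.704
M5
G0 X225.970 Y153.046
M3 S307
G01 X83.977 Y147.980 F2908
G01 X232.016 Y98.500
G01 X250.562 Y104.715
G01 X125.895 Y87.932
G01 X20.842 Y45.102
G01 X225.970 Y153.046
M5
G0 X261.137 Y44.141
M3 S372
G01 X135.456 Y189.924 F2630
G01 X58.207 Y103.755
G01 X193.564 Y52.303
G01 X190.977 Y74.388
G01 X36.916 Y95.270
G01 X261.137 Y44.141
M5
G0 X79.046 Y122.647
M3 S307
G01 X167.283 Y122.647 F2908
G01 X167.283 Y71.529
G01 X79.046 Y71.529
G01 X79.046 Y122.647
M5
G0 X203.913 Y93.631
M3 S307
G01 X196.040 Y61.453 F2908
M5
G0 X0.000 Y0.000

Since the viewBox matches the mm dimensions, user units are millimetres directly. The only transform is the Y-flip y_m = 207.401 − y_svg.

Shape 1 is a cubic bezier drawn with `<path>`. Its stroke #0000ff means score at S372, F2630. After flipping Y the toolpath is (142.885,151.111) → (127.984,162.390) → (100.508,174.556) → (71.582,184.933) → (52.331,190.848) → (53.880,189.624).

Shape 2 is a regular polygon drawn with `<path>`. Its stroke #000000 means engrave at S307, F2908. After flipping Y the toolpath is (100.771,59.704) → (84.968,126.556) → (127.382,180.592) → (196.074,181.123) → (239.318,127.748) → (224.550,60.660) → (162.890,30.377) → (100.771,59.704), returning to the start.

Shape 3 is a closed polygon drawn with `<polygon>`. Its stroke #000000 means engrave at S307, F2908. After flipping Y the toolpath is (225.970,153.046) → (83.977,147.980) → (232.016,98.500) → (250.562,104.715) → (125.895,87.932) → (20.842,45.102) → (225.970,153.046), returning to the start.

Shape 4 is a closed polygon drawn with `<polygon>`. Its stroke #0000ff means score at S372, F2630. After flipping Y the toolpath is (261.137,44.141) → (135.456,189.924) → (58.207,103.755) → (193.564,52.303) → (190.977,74.388) → (36.916,95.270) → (261.137,44.141), returning to the start.

Shape 5 is a rectangle drawn with `<polygon>`. Its stroke #000000 means engrave at S307, F2908. After flipping Y the toolpath is (79.046,122.647) → (167.283,122.647) → (167.283,71.529) → (79.046,71.529) → (79.046,122.647), returning to the start.

Shape 6 is a line segment drawn with `<polyline>`. Its stroke #000000 means engrave at S307, F2908. After flipping Y the toolpath is (203.913,93.631) → (196.040,61.453).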